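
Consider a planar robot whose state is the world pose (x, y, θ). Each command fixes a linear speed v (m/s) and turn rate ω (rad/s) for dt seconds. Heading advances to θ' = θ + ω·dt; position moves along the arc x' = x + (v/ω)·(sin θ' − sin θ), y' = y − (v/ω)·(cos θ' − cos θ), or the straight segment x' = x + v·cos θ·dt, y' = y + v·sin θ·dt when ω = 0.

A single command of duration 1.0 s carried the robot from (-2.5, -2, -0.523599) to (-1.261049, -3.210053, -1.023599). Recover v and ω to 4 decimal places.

v = 1.7500, ω = -0.5000

Δθ = -1.023599 − -0.523599 = -0.500000
ω = Δθ/dt = -0.500000/1.0 = -0.5000
R = Δx/(sin θ' − sin θ) = -3.5000
v = R·ω = -3.5000·-0.5000 = 1.7500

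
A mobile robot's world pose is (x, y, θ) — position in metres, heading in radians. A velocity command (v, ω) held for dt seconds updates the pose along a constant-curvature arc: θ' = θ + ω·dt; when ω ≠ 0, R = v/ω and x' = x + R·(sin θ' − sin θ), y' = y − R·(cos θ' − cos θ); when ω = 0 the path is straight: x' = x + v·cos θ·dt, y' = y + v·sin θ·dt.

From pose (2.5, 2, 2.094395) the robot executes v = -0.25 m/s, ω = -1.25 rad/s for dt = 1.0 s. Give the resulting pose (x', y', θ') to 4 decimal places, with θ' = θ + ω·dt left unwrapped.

(2.4763, 1.7672, 0.8444)

θ' = 2.0944 + -1.25·1.0 = 0.8444
R = v/ω = -0.25/-1.25 = 0.2000
x' = 2.5 + 0.2000·(sin 0.8444 − sin 2.0944) = 2.4763
y' = 2 − 0.2000·(cos 0.8444 − cos 2.0944) = 1.7672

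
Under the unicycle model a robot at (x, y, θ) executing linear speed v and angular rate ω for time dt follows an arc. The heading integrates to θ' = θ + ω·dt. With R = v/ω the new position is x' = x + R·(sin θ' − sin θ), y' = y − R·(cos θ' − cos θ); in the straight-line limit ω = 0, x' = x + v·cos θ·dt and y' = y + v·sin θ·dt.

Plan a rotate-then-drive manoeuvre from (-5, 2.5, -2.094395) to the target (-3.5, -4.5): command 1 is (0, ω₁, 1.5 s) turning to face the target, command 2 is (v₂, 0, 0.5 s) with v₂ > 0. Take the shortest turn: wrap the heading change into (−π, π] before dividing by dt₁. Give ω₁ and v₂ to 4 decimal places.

heading to target = atan2(-4.5−2.5, -3.5−-5) = -1.3597
Δθ = wrap(-1.3597 − -2.0944) = 0.7347; ω₁ = Δθ/dt₁ = 0.4898
distance = √((-3.5−-5)² + (-4.5−2.5)²) = 7.1589; v₂ = distance/dt₂ = 14.3178

ω₁ = 0.4898, v₂ = 14.3178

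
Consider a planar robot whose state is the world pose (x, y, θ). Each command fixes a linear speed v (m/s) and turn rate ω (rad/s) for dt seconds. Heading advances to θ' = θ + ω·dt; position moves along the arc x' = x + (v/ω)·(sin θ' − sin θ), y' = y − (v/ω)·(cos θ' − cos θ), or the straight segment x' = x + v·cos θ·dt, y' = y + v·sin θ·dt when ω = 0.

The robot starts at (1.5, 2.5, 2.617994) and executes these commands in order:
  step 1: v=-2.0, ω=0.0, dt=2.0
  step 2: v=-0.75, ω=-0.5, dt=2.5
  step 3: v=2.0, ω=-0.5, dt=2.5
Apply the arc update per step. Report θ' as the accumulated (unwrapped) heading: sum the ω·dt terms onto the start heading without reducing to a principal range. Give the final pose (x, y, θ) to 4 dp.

(9.1305, 2.0654, 0.1180)

step 1: θ'=2.6180 (straight) → pose (4.9641, 0.5000, 2.6180)
step 2: θ'=1.3680 (R=1.5000) → pose (5.6834, -1.1012, 1.3680)
step 3: θ'=0.1180 (R=-4.0000) → pose (9.1305, 2.0654, 0.1180)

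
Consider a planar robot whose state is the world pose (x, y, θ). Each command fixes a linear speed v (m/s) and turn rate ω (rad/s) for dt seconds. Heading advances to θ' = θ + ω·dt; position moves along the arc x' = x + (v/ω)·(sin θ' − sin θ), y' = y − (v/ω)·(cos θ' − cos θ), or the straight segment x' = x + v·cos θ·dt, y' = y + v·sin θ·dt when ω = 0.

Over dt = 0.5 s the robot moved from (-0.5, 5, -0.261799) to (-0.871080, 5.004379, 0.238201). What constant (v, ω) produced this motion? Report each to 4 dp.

v = -0.7500, ω = 1.0000

Δθ = 0.238201 − -0.261799 = 0.500000
ω = Δθ/dt = 0.500000/0.5 = 1.0000
R = Δx/(sin θ' − sin θ) = -0.7500
v = R·ω = -0.7500·1.0000 = -0.7500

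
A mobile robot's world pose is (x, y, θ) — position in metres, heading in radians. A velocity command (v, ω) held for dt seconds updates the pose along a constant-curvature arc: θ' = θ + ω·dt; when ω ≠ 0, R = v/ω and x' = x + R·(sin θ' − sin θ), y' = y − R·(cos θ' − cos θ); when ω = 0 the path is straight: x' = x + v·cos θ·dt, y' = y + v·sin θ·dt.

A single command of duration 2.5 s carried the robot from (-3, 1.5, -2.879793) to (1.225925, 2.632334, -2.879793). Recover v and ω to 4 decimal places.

Δθ = -2.879793 − -2.879793 = 0.000000
ω = Δθ/dt = 0.000000/2.5 = 0.0000
ω = 0 → v = (Δx·cos θ + Δy·sin θ)/dt = -1.7500

v = -1.7500, ω = 0.0000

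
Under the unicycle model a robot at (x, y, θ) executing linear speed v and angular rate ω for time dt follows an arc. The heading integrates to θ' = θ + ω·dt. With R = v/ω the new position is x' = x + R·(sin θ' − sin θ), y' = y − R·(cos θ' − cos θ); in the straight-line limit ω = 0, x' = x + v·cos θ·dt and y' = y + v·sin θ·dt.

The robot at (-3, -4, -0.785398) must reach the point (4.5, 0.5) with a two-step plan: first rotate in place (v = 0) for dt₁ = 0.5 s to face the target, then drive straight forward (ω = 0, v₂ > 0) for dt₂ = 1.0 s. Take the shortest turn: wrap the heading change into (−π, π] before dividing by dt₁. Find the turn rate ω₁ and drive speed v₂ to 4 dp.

ω₁ = 2.6516, v₂ = 8.7464

heading to target = atan2(0.5−-4, 4.5−-3) = 0.5404
Δθ = wrap(0.5404 − -0.7854) = 1.3258; ω₁ = Δθ/dt₁ = 2.6516
distance = √((4.5−-3)² + (0.5−-4)²) = 8.7464; v₂ = distance/dt₂ = 8.7464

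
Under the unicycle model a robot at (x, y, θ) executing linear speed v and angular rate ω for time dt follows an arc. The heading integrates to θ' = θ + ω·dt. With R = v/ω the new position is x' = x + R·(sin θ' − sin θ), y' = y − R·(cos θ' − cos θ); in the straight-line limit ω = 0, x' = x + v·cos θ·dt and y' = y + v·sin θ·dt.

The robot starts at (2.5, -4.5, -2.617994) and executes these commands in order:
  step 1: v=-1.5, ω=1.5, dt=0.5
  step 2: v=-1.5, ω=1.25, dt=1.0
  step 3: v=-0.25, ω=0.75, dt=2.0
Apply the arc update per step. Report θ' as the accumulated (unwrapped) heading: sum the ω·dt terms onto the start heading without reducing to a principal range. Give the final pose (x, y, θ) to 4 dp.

(2.0536, -2.6572, 0.8820)

step 1: θ'=-1.8680 (R=-1.0000) → pose (2.9562, -3.9268, -1.8680)
step 2: θ'=-0.6180 (R=-1.2000) → pose (2.5040, -2.5974, -0.6180)
step 3: θ'=0.8820 (R=-0.3333) → pose (2.0536, -2.6572, 0.8820)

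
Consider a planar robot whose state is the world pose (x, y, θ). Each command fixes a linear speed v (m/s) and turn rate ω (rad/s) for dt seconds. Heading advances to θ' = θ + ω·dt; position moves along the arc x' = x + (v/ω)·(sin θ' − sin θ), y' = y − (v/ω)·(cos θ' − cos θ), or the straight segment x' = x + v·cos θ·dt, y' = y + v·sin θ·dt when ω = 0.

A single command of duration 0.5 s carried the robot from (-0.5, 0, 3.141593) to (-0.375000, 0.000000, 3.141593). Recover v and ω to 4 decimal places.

Δθ = 3.141593 − 3.141593 = 0.000000
ω = Δθ/dt = 0.000000/0.5 = 0.0000
ω = 0 → v = (Δx·cos θ + Δy·sin θ)/dt = -0.2500

v = -0.2500, ω = 0.0000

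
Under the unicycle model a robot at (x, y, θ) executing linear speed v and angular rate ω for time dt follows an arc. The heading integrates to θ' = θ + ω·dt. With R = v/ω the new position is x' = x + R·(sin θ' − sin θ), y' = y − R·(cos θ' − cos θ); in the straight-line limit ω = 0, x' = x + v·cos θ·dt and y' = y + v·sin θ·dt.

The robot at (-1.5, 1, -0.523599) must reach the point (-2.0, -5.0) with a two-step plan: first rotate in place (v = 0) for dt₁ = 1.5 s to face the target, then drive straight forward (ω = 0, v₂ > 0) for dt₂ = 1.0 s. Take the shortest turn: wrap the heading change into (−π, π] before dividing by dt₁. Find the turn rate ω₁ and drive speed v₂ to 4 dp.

heading to target = atan2(-5−1, -2−-1.5) = -1.6539
Δθ = wrap(-1.6539 − -0.5236) = -1.1303; ω₁ = Δθ/dt₁ = -0.7536
distance = √((-2−-1.5)² + (-5−1)²) = 6.0208; v₂ = distance/dt₂ = 6.0208

ω₁ = -0.7536, v₂ = 6.0208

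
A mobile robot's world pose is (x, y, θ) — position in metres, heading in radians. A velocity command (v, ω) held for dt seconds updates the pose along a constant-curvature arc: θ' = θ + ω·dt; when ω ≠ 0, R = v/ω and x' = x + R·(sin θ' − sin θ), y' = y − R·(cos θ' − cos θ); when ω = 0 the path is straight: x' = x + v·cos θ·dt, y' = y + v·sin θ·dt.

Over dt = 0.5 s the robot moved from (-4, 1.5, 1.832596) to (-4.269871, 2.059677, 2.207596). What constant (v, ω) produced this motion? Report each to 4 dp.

v = 1.2500, ω = 0.7500

Δθ = 2.207596 − 1.832596 = 0.375000
ω = Δθ/dt = 0.375000/0.5 = 0.7500
R = −Δy/(cos θ' − cos θ) = 1.6667
v = R·ω = 1.6667·0.7500 = 1.2500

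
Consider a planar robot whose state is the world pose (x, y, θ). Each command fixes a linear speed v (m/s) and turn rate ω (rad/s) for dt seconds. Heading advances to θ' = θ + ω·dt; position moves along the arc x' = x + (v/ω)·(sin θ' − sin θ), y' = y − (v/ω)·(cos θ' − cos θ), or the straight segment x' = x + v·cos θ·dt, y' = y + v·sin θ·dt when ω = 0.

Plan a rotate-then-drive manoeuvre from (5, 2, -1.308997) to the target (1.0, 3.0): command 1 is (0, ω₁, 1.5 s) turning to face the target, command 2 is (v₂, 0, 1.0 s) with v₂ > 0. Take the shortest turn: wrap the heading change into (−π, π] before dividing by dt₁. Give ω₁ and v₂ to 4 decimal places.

heading to target = atan2(3−2, 1−5) = 2.8966
Δθ = wrap(2.8966 − -1.3090) = -2.0776; ω₁ = Δθ/dt₁ = -1.3850
distance = √((1−5)² + (3−2)²) = 4.1231; v₂ = distance/dt₂ = 4.1231

ω₁ = -1.3850, v₂ = 4.1231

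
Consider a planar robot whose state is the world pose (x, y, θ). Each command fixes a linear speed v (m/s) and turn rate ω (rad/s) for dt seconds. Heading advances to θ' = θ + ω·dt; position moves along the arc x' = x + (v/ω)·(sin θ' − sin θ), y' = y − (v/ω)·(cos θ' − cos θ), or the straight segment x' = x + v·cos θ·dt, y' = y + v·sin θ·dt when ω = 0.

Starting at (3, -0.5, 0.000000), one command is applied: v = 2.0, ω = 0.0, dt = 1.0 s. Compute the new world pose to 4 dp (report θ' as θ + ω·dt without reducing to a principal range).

θ' = 0.0000 + 0.0·1.0 = 0.0000
ω = 0 → straight: x' = 3 + 2.0·cos(0.0000)·1.0 = 5.0000
y' = -0.5 + 2.0·sin(0.0000)·1.0 = -0.5000

(5.0000, -0.5000, 0.0000)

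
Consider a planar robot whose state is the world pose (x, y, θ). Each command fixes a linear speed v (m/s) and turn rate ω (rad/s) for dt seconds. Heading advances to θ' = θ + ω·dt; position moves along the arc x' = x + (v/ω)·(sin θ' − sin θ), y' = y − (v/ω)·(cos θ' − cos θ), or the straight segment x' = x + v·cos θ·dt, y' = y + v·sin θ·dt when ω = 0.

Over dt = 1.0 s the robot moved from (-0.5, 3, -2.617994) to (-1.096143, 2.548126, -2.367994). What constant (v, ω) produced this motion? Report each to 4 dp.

Δθ = -2.367994 − -2.617994 = 0.250000
ω = Δθ/dt = 0.250000/1.0 = 0.2500
R = Δx/(sin θ' − sin θ) = 3.0000
v = R·ω = 3.0000·0.2500 = 0.7500

v = 0.7500, ω = 0.2500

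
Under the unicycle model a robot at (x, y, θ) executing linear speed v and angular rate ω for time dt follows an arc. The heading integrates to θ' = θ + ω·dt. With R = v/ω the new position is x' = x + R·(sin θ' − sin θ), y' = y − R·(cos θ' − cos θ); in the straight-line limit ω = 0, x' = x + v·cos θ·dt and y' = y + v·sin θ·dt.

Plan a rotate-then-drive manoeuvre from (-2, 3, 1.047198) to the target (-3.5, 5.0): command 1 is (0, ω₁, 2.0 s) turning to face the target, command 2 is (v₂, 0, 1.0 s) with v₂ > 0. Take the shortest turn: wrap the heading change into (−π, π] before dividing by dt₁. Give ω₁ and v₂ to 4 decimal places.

heading to target = atan2(5−3, -3.5−-2) = 2.2143
Δθ = wrap(2.2143 − 1.0472) = 1.1671; ω₁ = Δθ/dt₁ = 0.5835
distance = √((-3.5−-2)² + (5−3)²) = 2.5000; v₂ = distance/dt₂ = 2.5000

ω₁ = 0.5835, v₂ = 2.5000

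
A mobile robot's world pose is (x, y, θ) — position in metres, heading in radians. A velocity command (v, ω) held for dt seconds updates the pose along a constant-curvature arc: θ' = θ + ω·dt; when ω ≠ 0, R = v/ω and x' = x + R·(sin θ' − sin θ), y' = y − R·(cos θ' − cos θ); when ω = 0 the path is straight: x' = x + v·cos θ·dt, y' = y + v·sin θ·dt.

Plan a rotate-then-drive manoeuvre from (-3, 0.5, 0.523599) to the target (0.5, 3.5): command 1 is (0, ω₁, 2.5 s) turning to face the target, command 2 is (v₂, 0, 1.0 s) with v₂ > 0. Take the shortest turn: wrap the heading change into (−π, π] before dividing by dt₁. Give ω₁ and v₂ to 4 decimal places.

heading to target = atan2(3.5−0.5, 0.5−-3) = 0.7086
Δθ = wrap(0.7086 − 0.5236) = 0.1850; ω₁ = Δθ/dt₁ = 0.0740
distance = √((0.5−-3)² + (3.5−0.5)²) = 4.6098; v₂ = distance/dt₂ = 4.6098

ω₁ = 0.0740, v₂ = 4.6098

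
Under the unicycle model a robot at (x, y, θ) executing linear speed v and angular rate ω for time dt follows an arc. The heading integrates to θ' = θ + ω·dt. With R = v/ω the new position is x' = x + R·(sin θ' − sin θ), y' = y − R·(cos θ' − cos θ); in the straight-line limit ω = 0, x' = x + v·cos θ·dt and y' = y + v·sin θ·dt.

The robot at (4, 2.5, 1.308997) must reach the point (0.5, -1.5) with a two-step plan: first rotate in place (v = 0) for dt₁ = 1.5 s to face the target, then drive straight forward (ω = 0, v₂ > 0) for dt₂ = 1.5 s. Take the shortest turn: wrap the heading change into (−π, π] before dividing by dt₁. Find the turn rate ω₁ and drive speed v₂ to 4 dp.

ω₁ = 1.7897, v₂ = 3.5434

heading to target = atan2(-1.5−2.5, 0.5−4) = -2.2896
Δθ = wrap(-2.2896 − 1.3090) = 2.6846; ω₁ = Δθ/dt₁ = 1.7897
distance = √((0.5−4)² + (-1.5−2.5)²) = 5.3151; v₂ = distance/dt₂ = 3.5434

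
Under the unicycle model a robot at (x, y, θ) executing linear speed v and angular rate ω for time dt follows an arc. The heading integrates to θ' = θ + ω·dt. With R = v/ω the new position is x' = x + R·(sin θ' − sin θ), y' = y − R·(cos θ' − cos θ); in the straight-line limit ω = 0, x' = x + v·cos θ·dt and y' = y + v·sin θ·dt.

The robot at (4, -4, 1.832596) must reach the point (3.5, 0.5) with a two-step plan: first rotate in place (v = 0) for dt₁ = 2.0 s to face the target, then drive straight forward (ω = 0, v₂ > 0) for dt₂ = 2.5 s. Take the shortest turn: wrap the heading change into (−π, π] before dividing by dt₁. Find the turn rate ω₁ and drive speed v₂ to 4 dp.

heading to target = atan2(0.5−-4, 3.5−4) = 1.6815
Δθ = wrap(1.6815 − 1.8326) = -0.1511; ω₁ = Δθ/dt₁ = -0.0756
distance = √((3.5−4)² + (0.5−-4)²) = 4.5277; v₂ = distance/dt₂ = 1.8111

ω₁ = -0.0756, v₂ = 1.8111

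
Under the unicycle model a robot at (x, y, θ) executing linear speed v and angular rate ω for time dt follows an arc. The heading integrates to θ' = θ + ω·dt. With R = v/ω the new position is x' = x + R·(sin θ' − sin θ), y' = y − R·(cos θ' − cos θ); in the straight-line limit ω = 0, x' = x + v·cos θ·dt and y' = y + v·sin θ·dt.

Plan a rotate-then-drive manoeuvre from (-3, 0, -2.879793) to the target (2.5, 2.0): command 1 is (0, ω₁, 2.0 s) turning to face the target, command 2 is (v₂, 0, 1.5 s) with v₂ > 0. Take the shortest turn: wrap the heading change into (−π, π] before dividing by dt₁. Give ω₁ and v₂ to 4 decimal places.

ω₁ = -1.5273, v₂ = 3.9016

heading to target = atan2(2−0, 2.5−-3) = 0.3488
Δθ = wrap(0.3488 − -2.8798) = -3.0546; ω₁ = Δθ/dt₁ = -1.5273
distance = √((2.5−-3)² + (2−0)²) = 5.8523; v₂ = distance/dt₂ = 3.9016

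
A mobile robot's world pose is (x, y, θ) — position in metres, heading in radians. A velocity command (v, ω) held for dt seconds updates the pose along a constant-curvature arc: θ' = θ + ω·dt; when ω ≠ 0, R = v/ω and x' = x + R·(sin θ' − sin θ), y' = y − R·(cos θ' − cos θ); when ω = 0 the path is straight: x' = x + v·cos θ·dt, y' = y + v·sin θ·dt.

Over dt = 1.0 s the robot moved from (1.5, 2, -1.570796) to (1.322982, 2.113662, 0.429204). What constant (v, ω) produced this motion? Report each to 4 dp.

v = -0.2500, ω = 2.0000

Δθ = 0.429204 − -1.570796 = 2.000000
ω = Δθ/dt = 2.000000/1.0 = 2.0000
R = Δx/(sin θ' − sin θ) = -0.1250
v = R·ω = -0.1250·2.0000 = -0.2500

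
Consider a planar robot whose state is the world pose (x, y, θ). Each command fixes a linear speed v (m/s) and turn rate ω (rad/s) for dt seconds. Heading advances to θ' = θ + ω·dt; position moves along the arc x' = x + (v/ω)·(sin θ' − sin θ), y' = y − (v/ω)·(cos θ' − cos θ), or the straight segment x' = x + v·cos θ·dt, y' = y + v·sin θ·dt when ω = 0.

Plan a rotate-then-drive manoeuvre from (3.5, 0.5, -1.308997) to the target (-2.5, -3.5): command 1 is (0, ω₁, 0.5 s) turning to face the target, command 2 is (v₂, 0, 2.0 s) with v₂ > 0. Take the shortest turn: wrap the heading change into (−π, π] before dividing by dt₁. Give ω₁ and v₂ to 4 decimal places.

ω₁ = -2.4892, v₂ = 3.6056

heading to target = atan2(-3.5−0.5, -2.5−3.5) = -2.5536
Δθ = wrap(-2.5536 − -1.3090) = -1.2446; ω₁ = Δθ/dt₁ = -2.4892
distance = √((-2.5−3.5)² + (-3.5−0.5)²) = 7.2111; v₂ = distance/dt₂ = 3.6056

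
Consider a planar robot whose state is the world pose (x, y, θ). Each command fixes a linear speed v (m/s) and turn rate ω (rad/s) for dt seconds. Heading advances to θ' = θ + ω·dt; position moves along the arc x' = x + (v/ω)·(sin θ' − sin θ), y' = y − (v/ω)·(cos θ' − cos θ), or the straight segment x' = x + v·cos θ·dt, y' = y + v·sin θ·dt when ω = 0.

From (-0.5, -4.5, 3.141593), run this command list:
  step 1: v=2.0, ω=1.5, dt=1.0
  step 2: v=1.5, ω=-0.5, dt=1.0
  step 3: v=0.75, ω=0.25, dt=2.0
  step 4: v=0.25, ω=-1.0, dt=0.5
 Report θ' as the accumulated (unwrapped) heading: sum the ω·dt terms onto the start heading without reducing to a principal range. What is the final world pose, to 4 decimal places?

(-2.8051, -8.6738, 4.1416)

step 1: θ'=4.6416 (R=1.3333) → pose (-1.8300, -5.7390, 4.6416)
step 2: θ'=4.1416 (R=-3.0000) → pose (-2.2981, -7.1477, 4.1416)
step 3: θ'=4.6416 (R=3.0000) → pose (-2.7661, -8.5564, 4.6416)
step 4: θ'=4.1416 (R=-0.2500) → pose (-2.8051, -8.6738, 4.1416)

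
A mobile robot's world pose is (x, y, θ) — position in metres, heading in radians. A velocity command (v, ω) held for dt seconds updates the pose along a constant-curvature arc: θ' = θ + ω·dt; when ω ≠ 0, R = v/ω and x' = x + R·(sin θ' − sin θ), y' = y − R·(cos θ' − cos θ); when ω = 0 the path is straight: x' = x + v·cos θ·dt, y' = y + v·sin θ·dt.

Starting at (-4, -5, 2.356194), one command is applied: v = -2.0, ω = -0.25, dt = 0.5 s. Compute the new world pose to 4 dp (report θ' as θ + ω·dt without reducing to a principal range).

θ' = 2.3562 + -0.25·0.5 = 2.2312
R = v/ω = -2.0/-0.25 = 8.0000
x' = -4 + 8.0000·(sin 2.2312 − sin 2.3562) = -3.3389
y' = -5 − 8.0000·(cos 2.2312 − cos 2.3562) = -5.7494

(-3.3389, -5.7494, 2.2312)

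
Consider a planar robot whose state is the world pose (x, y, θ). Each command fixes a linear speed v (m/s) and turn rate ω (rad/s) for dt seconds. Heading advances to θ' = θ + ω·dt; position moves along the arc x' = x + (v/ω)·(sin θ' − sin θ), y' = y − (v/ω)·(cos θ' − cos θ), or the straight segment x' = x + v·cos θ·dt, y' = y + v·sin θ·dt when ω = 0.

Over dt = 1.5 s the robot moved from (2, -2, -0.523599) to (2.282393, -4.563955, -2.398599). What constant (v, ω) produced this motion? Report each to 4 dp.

v = 2.0000, ω = -1.2500

Δθ = -2.398599 − -0.523599 = -1.875000
ω = Δθ/dt = -1.875000/1.5 = -1.2500
R = −Δy/(cos θ' − cos θ) = -1.6000
v = R·ω = -1.6000·-1.2500 = 2.0000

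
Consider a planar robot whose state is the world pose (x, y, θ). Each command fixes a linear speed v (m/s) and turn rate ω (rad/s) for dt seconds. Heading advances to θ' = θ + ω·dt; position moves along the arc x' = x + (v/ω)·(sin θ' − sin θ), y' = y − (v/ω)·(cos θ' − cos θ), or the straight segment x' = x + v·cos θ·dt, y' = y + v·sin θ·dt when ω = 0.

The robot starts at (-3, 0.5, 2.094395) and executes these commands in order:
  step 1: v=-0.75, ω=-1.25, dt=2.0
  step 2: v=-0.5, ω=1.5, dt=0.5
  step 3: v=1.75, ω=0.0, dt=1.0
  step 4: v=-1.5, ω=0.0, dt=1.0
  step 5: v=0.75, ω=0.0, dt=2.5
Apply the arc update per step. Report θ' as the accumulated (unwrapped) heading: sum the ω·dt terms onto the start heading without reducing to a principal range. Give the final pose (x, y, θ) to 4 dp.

(-2.0002, 0.3736, 0.3444)

step 1: θ'=-0.4056 (R=0.6000) → pose (-3.7564, -0.3513, -0.4056)
step 2: θ'=0.3444 (R=-0.3333) → pose (-4.0004, -0.3438, 0.3444)
step 3: θ'=0.3444 (straight) → pose (-2.3532, 0.2470, 0.3444)
step 4: θ'=0.3444 (straight) → pose (-3.7651, -0.2594, 0.3444)
step 5: θ'=0.3444 (straight) → pose (-2.0002, 0.3736, 0.3444)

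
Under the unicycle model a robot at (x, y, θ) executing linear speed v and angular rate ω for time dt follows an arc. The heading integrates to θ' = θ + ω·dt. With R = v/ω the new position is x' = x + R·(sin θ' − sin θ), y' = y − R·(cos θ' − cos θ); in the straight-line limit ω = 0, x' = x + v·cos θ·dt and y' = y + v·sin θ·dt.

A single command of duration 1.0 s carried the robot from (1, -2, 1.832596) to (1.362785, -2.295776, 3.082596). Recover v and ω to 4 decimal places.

Δθ = 3.082596 − 1.832596 = 1.250000
ω = Δθ/dt = 1.250000/1.0 = 1.2500
R = Δx/(sin θ' − sin θ) = -0.4000
v = R·ω = -0.4000·1.2500 = -0.5000

v = -0.5000, ω = 1.2500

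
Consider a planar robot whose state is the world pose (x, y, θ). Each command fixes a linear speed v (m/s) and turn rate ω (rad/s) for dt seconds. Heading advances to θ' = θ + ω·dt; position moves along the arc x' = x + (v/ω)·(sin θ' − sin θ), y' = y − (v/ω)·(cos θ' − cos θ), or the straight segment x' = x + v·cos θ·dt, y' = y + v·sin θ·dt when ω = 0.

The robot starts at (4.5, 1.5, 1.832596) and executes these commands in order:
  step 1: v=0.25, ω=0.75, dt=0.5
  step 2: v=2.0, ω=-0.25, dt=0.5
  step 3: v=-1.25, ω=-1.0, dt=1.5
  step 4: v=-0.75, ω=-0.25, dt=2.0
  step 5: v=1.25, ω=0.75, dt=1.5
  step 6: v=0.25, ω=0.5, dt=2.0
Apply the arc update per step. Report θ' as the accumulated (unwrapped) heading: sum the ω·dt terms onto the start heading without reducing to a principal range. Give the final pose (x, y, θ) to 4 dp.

step 1: θ'=2.2076 (R=0.3333) → pose (4.4460, 1.6119, 2.2076)
step 2: θ'=2.0826 (R=-8.0000) → pose (3.9031, 2.4510, 2.0826)
step 3: θ'=0.5826 (R=1.2500) → pose (3.5010, 0.7950, 0.5826)
step 4: θ'=0.0826 (R=3.0000) → pose (2.0980, 0.3103, 0.0826)
step 5: θ'=1.2076 (R=1.6667) → pose (3.5184, 1.3792, 1.2076)
step 6: θ'=2.2076 (R=0.5000) → pose (3.4530, 1.8541, 2.2076)

(3.4530, 1.8541, 2.2076)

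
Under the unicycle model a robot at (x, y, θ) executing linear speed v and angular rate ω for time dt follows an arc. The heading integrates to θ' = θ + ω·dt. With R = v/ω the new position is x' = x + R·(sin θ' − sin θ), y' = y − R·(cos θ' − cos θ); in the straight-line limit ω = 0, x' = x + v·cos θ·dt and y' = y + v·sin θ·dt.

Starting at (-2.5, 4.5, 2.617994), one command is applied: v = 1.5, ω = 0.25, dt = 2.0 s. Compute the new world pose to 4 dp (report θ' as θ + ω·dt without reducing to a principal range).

θ' = 2.6180 + 0.25·2.0 = 3.1180
R = v/ω = 1.5/0.25 = 6.0000
x' = -2.5 + 6.0000·(sin 3.1180 − sin 2.6180) = -5.3584
y' = 4.5 − 6.0000·(cos 3.1180 − cos 2.6180) = 5.3022

(-5.3584, 5.3022, 3.1180)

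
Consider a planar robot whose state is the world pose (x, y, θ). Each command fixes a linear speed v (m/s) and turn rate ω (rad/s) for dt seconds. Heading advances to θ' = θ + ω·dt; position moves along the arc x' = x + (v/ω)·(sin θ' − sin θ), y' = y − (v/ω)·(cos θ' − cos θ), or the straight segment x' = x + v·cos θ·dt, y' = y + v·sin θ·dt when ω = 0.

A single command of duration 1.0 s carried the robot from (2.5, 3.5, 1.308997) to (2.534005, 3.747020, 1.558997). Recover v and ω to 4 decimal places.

v = 0.2500, ω = 0.2500

Δθ = 1.558997 − 1.308997 = 0.250000
ω = Δθ/dt = 0.250000/1.0 = 0.2500
R = −Δy/(cos θ' − cos θ) = 1.0000
v = R·ω = 1.0000·0.2500 = 0.2500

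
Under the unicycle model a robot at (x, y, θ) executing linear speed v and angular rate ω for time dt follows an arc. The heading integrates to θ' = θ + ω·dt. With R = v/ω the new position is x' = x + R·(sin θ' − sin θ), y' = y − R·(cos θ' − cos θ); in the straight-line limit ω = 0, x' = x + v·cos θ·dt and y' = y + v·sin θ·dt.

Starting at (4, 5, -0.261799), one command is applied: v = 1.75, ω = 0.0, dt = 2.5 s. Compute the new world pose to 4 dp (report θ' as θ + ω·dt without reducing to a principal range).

(8.2259, 3.8677, -0.2618)

θ' = -0.2618 + 0.0·2.5 = -0.2618
ω = 0 → straight: x' = 4 + 1.75·cos(-0.2618)·2.5 = 8.2259
y' = 5 + 1.75·sin(-0.2618)·2.5 = 3.8677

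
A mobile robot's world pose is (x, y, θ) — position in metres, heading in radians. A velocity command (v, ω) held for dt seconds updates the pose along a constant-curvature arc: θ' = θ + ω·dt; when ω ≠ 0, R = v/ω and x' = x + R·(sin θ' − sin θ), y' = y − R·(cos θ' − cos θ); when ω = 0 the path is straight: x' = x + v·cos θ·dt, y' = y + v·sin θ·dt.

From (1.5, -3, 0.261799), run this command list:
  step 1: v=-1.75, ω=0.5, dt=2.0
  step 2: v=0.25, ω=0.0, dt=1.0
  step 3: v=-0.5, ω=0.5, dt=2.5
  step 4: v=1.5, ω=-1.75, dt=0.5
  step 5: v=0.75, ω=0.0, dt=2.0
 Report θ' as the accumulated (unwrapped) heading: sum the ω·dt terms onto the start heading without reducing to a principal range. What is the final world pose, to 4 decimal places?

(-0.9381, -4.0576, 1.6368)

step 1: θ'=1.2618 (R=-3.5000) → pose (-0.9284, -5.3164, 1.2618)
step 2: θ'=1.2618 (straight) → pose (-0.8523, -5.0782, 1.2618)
step 3: θ'=2.5118 (R=-1.0000) → pose (-0.4887, -6.1905, 2.5118)
step 4: θ'=1.6368 (R=-0.8571) → pose (-0.8391, -5.5543, 1.6368)
step 5: θ'=1.6368 (straight) → pose (-0.9381, -4.0576, 1.6368)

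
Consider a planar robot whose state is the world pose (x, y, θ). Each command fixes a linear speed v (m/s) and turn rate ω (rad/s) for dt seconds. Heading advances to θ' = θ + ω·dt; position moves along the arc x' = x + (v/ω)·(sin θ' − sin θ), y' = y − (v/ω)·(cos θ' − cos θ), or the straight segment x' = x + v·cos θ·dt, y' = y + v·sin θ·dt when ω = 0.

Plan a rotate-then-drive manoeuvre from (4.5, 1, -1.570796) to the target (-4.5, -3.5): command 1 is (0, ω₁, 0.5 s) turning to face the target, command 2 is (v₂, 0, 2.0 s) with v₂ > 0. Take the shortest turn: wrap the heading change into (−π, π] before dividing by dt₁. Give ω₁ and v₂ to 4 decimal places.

ω₁ = -2.2143, v₂ = 5.0312

heading to target = atan2(-3.5−1, -4.5−4.5) = -2.6779
Δθ = wrap(-2.6779 − -1.5708) = -1.1071; ω₁ = Δθ/dt₁ = -2.2143
distance = √((-4.5−4.5)² + (-3.5−1)²) = 10.0623; v₂ = distance/dt₂ = 5.0312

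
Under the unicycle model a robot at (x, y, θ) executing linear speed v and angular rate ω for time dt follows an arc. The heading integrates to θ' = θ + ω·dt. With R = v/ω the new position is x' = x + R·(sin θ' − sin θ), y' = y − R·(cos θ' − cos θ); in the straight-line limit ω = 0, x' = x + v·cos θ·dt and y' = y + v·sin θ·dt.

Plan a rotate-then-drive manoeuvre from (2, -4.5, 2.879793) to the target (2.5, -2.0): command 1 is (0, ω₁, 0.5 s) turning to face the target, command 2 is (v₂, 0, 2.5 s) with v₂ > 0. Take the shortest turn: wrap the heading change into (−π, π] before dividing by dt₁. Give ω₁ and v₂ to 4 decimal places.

ω₁ = -3.0128, v₂ = 1.0198

heading to target = atan2(-2−-4.5, 2.5−2) = 1.3734
Δθ = wrap(1.3734 − 2.8798) = -1.5064; ω₁ = Δθ/dt₁ = -3.0128
distance = √((2.5−2)² + (-2−-4.5)²) = 2.5495; v₂ = distance/dt₂ = 1.0198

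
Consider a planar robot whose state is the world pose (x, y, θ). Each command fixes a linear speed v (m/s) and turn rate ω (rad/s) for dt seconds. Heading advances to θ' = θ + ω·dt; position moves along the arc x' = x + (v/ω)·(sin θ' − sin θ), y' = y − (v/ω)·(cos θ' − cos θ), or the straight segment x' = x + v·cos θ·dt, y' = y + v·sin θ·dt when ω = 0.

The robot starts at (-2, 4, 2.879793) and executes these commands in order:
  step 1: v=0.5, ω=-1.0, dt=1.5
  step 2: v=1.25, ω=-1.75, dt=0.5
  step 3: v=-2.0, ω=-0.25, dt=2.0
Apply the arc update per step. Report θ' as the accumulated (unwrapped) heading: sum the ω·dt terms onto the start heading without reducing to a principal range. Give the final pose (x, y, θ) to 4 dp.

step 1: θ'=1.3798 (R=-0.5000) → pose (-2.3615, 4.5779, 1.3798)
step 2: θ'=0.5048 (R=-0.7143) → pose (-2.0056, 5.0675, 0.5048)
step 3: θ'=0.0048 (R=8.0000) → pose (-5.8363, 4.0698, 0.0048)

(-5.8363, 4.0698, 0.0048)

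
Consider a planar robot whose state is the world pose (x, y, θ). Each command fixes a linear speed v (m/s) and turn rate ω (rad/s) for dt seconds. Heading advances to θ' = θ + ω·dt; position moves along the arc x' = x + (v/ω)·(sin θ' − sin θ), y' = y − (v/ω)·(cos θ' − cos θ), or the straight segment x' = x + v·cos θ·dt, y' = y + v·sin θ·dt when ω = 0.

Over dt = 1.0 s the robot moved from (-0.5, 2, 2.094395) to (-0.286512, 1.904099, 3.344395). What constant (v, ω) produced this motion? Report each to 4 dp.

v = -0.2500, ω = 1.2500

Δθ = 3.344395 − 2.094395 = 1.250000
ω = Δθ/dt = 1.250000/1.0 = 1.2500
R = Δx/(sin θ' − sin θ) = -0.2000
v = R·ω = -0.2000·1.2500 = -0.2500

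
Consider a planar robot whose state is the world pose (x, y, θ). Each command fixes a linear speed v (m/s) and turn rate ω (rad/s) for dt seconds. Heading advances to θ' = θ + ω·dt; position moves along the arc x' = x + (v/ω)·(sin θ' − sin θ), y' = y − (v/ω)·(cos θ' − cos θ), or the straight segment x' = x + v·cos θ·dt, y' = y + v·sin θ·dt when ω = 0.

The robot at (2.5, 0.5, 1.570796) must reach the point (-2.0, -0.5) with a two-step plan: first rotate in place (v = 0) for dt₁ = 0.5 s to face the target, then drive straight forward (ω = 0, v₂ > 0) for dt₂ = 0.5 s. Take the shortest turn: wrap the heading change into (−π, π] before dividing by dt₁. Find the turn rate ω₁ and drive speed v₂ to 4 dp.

heading to target = atan2(-0.5−0.5, -2−2.5) = -2.9229
Δθ = wrap(-2.9229 − 1.5708) = 1.7895; ω₁ = Δθ/dt₁ = 3.5789
distance = √((-2−2.5)² + (-0.5−0.5)²) = 4.6098; v₂ = distance/dt₂ = 9.2195

ω₁ = 3.5789, v₂ = 9.2195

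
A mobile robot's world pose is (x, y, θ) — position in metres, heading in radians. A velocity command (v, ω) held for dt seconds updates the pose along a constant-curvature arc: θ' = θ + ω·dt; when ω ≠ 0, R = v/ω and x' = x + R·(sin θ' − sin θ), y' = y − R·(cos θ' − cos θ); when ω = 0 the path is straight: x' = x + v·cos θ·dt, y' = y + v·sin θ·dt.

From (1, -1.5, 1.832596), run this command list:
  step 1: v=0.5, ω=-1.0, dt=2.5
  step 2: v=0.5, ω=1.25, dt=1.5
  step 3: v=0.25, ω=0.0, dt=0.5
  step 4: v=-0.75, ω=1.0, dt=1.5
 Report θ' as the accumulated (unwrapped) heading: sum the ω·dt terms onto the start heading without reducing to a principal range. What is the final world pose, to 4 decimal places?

step 1: θ'=-0.6674 (R=-0.5000) → pose (1.7924, -0.9779, -0.6674)
step 2: θ'=1.2076 (R=0.4000) → pose (2.4139, -0.8058, 1.2076)
step 3: θ'=1.2076 (straight) → pose (2.4583, -0.6890, 1.2076)
step 4: θ'=2.7076 (R=-0.7500) → pose (2.8440, -1.6359, 2.7076)

(2.8440, -1.6359, 2.7076)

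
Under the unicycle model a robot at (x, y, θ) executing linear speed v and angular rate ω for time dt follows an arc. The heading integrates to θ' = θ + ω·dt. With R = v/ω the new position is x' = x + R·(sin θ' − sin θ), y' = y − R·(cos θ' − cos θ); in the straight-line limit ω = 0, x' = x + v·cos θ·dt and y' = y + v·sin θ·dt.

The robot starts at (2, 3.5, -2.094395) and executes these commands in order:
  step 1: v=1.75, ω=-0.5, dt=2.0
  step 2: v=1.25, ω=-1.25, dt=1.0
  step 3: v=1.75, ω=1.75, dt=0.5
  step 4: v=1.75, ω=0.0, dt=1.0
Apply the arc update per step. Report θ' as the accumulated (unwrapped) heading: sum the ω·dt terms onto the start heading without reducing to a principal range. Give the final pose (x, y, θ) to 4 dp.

(-4.1141, 3.5435, -3.4694)

step 1: θ'=-3.0944 (R=-3.5000) → pose (-0.8660, 1.7539, -3.0944)
step 2: θ'=-4.3444 (R=-1.0000) → pose (-1.8462, 2.3930, -4.3444)
step 3: θ'=-3.4694 (R=1.0000) → pose (-2.4573, 2.9800, -3.4694)
step 4: θ'=-3.4694 (straight) → pose (-4.1141, 3.5435, -3.4694)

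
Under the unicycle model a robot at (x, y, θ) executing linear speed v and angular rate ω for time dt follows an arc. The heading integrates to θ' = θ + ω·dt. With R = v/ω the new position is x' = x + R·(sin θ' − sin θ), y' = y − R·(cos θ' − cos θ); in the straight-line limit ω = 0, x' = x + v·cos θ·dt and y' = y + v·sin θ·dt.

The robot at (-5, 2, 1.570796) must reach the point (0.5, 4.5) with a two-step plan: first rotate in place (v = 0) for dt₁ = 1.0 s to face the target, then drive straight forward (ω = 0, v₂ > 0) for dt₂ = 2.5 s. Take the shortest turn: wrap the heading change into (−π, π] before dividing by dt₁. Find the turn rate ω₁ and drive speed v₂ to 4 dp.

ω₁ = -1.1442, v₂ = 2.4166

heading to target = atan2(4.5−2, 0.5−-5) = 0.4266
Δθ = wrap(0.4266 − 1.5708) = -1.1442; ω₁ = Δθ/dt₁ = -1.1442
distance = √((0.5−-5)² + (4.5−2)²) = 6.0415; v₂ = distance/dt₂ = 2.4166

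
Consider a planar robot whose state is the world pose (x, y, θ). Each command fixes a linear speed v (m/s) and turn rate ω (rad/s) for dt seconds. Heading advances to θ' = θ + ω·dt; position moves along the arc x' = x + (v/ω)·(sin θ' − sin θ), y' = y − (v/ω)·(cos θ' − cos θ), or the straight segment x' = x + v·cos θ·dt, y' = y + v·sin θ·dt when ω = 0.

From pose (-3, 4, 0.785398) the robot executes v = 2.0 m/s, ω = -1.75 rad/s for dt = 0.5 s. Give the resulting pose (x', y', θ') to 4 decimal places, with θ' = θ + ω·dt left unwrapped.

(-2.0896, 4.3302, -0.0896)

θ' = 0.7854 + -1.75·0.5 = -0.0896
R = v/ω = 2.0/-1.75 = -1.1429
x' = -3 + -1.1429·(sin -0.0896 − sin 0.7854) = -2.0896
y' = 4 − -1.1429·(cos -0.0896 − cos 0.7854) = 4.3302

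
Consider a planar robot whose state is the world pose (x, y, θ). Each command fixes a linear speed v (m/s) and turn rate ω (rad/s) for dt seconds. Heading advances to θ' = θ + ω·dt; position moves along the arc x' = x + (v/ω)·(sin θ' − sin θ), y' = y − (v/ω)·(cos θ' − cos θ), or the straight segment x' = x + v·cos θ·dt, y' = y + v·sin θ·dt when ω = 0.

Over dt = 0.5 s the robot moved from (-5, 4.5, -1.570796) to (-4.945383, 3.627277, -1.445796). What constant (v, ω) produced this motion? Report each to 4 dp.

v = 1.7500, ω = 0.2500

Δθ = -1.445796 − -1.570796 = 0.125000
ω = Δθ/dt = 0.125000/0.5 = 0.2500
R = −Δy/(cos θ' − cos θ) = 7.0000
v = R·ω = 7.0000·0.2500 = 1.7500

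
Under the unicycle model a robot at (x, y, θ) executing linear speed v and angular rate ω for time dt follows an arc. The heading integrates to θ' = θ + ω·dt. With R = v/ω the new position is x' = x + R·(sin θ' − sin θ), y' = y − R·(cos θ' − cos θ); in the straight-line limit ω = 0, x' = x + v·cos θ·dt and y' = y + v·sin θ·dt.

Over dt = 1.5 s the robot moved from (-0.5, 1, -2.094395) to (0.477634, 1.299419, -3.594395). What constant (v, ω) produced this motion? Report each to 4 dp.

Δθ = -3.594395 − -2.094395 = -1.500000
ω = Δθ/dt = -1.500000/1.5 = -1.0000
R = Δx/(sin θ' − sin θ) = 0.7500
v = R·ω = 0.7500·-1.0000 = -0.7500

v = -0.7500, ω = -1.0000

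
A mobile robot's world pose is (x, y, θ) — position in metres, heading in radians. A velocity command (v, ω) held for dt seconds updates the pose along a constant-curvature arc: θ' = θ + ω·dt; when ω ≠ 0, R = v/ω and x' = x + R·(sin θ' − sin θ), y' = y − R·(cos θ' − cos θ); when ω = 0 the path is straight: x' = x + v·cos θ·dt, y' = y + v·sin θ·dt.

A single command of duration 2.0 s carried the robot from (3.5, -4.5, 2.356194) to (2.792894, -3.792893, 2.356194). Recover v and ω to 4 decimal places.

Δθ = 2.356194 − 2.356194 = 0.000000
ω = Δθ/dt = 0.000000/2.0 = 0.0000
ω = 0 → v = (Δx·cos θ + Δy·sin θ)/dt = 0.5000

v = 0.5000, ω = 0.0000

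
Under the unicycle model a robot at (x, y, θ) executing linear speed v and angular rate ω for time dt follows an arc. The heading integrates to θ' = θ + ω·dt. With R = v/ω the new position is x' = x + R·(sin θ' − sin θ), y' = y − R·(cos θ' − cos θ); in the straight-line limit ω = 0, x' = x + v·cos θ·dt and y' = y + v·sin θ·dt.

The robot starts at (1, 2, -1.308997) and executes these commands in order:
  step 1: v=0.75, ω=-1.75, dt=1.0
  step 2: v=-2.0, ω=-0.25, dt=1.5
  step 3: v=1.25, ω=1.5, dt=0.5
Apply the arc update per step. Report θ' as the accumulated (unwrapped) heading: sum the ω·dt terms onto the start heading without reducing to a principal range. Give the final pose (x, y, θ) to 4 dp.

(2.9791, 1.0993, -2.6840)

step 1: θ'=-3.0590 (R=-0.4286) → pose (0.6214, 1.4620, -3.0590)
step 2: θ'=-3.4340 (R=8.0000) → pose (3.5874, 1.1497, -3.4340)
step 3: θ'=-2.6840 (R=0.8333) → pose (2.9791, 1.0993, -2.6840)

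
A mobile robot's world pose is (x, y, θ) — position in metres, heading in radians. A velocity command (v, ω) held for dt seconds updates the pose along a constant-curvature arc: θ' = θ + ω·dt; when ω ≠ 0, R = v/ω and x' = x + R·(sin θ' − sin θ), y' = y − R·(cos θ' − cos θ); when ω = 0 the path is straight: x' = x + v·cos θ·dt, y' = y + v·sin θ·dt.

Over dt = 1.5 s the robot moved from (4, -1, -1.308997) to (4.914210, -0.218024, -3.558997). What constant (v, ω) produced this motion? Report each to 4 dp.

v = -1.0000, ω = -1.5000

Δθ = -3.558997 − -1.308997 = -2.250000
ω = Δθ/dt = -2.250000/1.5 = -1.5000
R = Δx/(sin θ' − sin θ) = 0.6667
v = R·ω = 0.6667·-1.5000 = -1.0000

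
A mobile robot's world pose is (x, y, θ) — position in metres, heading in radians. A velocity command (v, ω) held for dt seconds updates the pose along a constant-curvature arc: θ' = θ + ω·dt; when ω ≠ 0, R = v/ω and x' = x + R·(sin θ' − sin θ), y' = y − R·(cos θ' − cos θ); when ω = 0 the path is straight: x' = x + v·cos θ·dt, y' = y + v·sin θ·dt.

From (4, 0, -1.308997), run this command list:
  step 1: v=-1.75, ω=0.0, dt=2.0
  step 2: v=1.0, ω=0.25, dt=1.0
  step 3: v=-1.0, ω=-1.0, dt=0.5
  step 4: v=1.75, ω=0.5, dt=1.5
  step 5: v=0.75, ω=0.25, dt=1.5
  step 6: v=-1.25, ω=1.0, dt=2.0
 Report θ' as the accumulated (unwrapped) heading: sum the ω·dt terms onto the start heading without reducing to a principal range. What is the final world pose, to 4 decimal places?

(3.4432, -1.2188, 1.5660)

step 1: θ'=-1.3090 (straight) → pose (3.0941, 3.3807, -1.3090)
step 2: θ'=-1.0590 (R=4.0000) → pose (3.4704, 2.4570, -1.0590)
step 3: θ'=-1.5590 (R=1.0000) → pose (3.3423, 2.9350, -1.5590)
step 4: θ'=-0.8090 (R=3.5000) → pose (4.3095, 0.5605, -0.8090)
step 5: θ'=-0.4340 (R=3.0000) → pose (5.2188, -0.0907, -0.4340)
step 6: θ'=1.5660 (R=-1.2500) → pose (3.4432, -1.2188, 1.5660)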